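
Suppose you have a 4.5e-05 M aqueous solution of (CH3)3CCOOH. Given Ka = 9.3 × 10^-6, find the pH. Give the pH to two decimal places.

pH = 4.79

(CH3)3CCOOH ⇌ (CH3)3CCOO- + H+
From the ICE table, Ka = [H+]²/(4.5e-05 − [H+]) = 9.3 × 10^-6.
The 5% rule fails; solving [H+]² + Ka·[H+] − Ka·C₀ = 0 exactly:
[H+] = (−Ka + √(Ka² + 4·Ka·C₀))/2 = 1.63 × 10^-5 M
pH = −log(1.63 × 10^-5) = 4.79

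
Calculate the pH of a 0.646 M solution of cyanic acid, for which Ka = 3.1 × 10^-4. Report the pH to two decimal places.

pH = 1.85

HOCN ⇌ OCN- + H+
Ka = [H+]²/(0.646 − [H+]) = 3.1 × 10^-4
Since Ka ≪ C₀, [H+] ≈ √(Ka·C₀) = 1.42 × 10^-2 M.
Check: 2.2% ionized — well under 5%, approximation valid.
pH = −log[H+] = −log(1.42 × 10^-2) = 1.85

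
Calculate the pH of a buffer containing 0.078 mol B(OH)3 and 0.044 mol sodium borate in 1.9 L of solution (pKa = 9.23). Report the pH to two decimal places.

Using pH = pKa + log([base]/[acid]) with [base]/[acid] = 0.044/0.078:
pH = 9.23 + (-0.249) = 8.98

pH = 8.98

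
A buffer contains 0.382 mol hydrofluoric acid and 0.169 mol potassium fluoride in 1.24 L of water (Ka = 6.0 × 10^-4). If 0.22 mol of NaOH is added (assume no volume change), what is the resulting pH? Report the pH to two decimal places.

After neutralization: n(HF) = 0.162 mol, n(F-) = 0.389 mol.
pKa = −log(6.0 × 10^-4) = 3.222
pH = pKa + log([A⁻]/[HA]) = 3.222 + log(0.389/0.162) = 3.222 +0.380

pH = 3.60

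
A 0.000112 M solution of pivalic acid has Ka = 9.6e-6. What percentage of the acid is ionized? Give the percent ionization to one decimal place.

(CH3)3CCOOH ⇌ (CH3)3CCOO- + H+; let x = [H+] at equilibrium.
Solve x² + 9.6e-06x − 1.08e-09 = 0 → x = 2.83 × 10^-5 M
% ionization = x/C₀ × 100% = 2.83 × 10^-5/0.000112 × 100% = 25.3%

25.3%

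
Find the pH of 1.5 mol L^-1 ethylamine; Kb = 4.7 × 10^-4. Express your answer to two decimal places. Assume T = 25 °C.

C2H5NH2 + H2O ⇌ C2H5NH3+ + OH-
Kb = x²/(1.5 − x) = 4.7 × 10^-4
Assume x ≪ 1.5: x ≈ √(4.7 × 10^-4 × 1.5) = 2.66 × 10^-2 M
Check: 1.8% ionized — well under 5%, approximation valid.
pOH = −log(2.66 × 10^-2) = 1.58; pH = 14.00 − 1.58 = 12.42

pH = 12.42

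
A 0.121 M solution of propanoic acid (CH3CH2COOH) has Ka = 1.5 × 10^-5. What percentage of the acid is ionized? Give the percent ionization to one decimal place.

1.1%

CH3CH2COOH ⇌ CH3CH2COO- + H+; let x = [H+] at equilibrium.
x ≈ √(Ka·C₀) = √(1.5 × 10^-5 × 0.121) = 1.35 × 10^-3 M
Fraction ionized = 1.35 × 10^-3 / 0.121 = 0.0112 → 1.1%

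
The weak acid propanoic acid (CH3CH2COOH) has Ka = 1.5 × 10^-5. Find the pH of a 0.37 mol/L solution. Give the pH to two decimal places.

CH3CH2COOH ⇌ CH3CH2COO- + H+
Ka = [H+]²/(0.37 − [H+]) = 1.5 × 10^-5
Assume [H+] ≪ 0.37: [H+] ≈ √(1.5 × 10^-5 × 0.37) = 2.36 × 10^-3 M
pH = −log[H+] = −log(2.36 × 10^-3) = 2.63

pH = 2.63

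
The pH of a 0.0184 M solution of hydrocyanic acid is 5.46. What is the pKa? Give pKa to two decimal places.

pKa = 9.18

[H+] = 10^(-5.46) = 3.47 × 10^-6 M
At equilibrium [HA] = 0.0184 − 3.47 × 10^-6 = 1.84 × 10^-2 M
Ka = [H+][A-]/[HA] = (3.47 × 10^-6)² / 1.84 × 10^-2 = 6.54 × 10^-10
pKa = -log(6.54 × 10^-10) = 9.18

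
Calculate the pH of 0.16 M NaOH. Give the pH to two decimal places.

pH = 13.20

NaOH is a strong base; [OH-] = 0.16 M.
pOH = -log(0.16) = 0.80
pH = 14.00 - 0.80 = 13.20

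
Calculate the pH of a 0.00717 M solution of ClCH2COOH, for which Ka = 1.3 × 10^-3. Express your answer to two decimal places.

ClCH2COOH ⇌ ClCH2COO- + H+
Ka = x²/(0.00717 − x) = 1.3 × 10^-3
x is not negligible relative to C₀; solve x² + 0.0013·x − 9.32e-06 = 0.
x = [−0.0013 + √(0.0013² + 3.73e-05)]/2 = 2.47 × 10^-3 M
pH = −log[H+] = −log(2.47 × 10^-3) = 2.61

pH = 2.61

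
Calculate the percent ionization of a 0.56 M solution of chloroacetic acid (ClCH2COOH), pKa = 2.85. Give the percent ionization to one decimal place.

ClCH2COOH ⇌ ClCH2COO- + H+; let x = [H+] at equilibrium.
Ka = 10^(−2.85) = 1.41 × 10^-3
Ka = x²/(C₀ − x); solving the quadratic gives x = 2.74 × 10^-2 M.
% ionization = x/C₀ × 100% = 2.74 × 10^-2/0.56 × 100% = 4.9%

4.9%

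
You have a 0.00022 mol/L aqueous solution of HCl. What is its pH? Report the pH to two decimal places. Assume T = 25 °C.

HCl is a strong acid and dissociates completely, so [H+] = 0.00022 M.
pH = -log(0.00022) = 3.66

pH = 3.66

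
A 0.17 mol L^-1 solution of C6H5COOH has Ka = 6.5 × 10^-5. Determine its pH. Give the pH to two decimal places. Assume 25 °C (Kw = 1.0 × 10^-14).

pH = 2.48

C6H5COOH ⇌ C6H5COO- + H+
From the ICE table, Ka = x²/(0.17 − x) = 6.5 × 10^-5.
Since Ka ≪ C₀, x ≈ √(Ka·C₀) = 3.32 × 10^-3 M.
pH = −log(3.32 × 10^-3) = 2.48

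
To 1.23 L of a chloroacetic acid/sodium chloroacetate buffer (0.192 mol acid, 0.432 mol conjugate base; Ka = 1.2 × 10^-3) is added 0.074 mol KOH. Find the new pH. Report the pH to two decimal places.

pH = 3.55

After neutralization: n(ClCH2COOH) = 0.118 mol, n(ClCH2COO-) = 0.506 mol.
pKa = −log(1.2 × 10^-3) = 2.921
pH = pKa + log([A⁻]/[HA]) = 2.921 + log(0.506/0.118) = 2.921 +0.632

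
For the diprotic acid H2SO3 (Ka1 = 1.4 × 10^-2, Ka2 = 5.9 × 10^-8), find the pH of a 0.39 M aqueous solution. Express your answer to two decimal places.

pH = 1.17

Ka1 ≫ Ka2, so treat the first dissociation as the only significant source of H+.
Ka1 = x²/(0.39 − x) = 1.4 × 10^-2
Solving the quadratic: x = (−Ka1 + √(Ka1² + 4·Ka1·C₀))/2 = 6.72 × 10^-2 M
pH = −log(6.72 × 10^-2) = 1.17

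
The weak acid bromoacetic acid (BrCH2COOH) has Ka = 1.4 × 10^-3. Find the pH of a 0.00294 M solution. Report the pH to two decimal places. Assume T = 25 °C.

pH = 2.84

BrCH2COOH ⇌ BrCH2COO- + H+
Ka = [H+]²/(0.00294 − [H+]) = 1.4 × 10^-3
The 5% rule fails; solving [H+]² + Ka·[H+] − Ka·C₀ = 0 exactly:
[H+] = [−0.0014 + √(0.0014² + 1.65e-05)]/2 = 1.45 × 10^-3 M
pH = −log[H+] = −log(1.45 × 10^-3) = 2.84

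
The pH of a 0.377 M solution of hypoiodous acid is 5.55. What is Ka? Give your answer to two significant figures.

Ka = 2.1 × 10^-11

[H+] = 10^(-5.55) = 2.82 × 10^-6 M
At equilibrium [HA] = 0.377 − 2.82 × 10^-6 = 3.77 × 10^-1 M
Ka = [H+][A-]/[HA] = (2.82 × 10^-6)² / 3.77 × 10^-1 = 2.1 × 10^-11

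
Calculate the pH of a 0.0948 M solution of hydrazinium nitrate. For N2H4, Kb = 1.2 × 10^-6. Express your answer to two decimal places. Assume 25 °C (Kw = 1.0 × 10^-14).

pH = 4.55

N2H5+ is the conjugate acid of the weak base N2H4.
Ka = Kw/Kb = 1.0×10^-14 / 1.2 × 10^-6 = 8.33 × 10^-9
From the ICE table, Ka = [H+]²/(0.0948 − [H+]) = 8.33 × 10^-9.
Neglecting [H+] in the denominator: [H+] = √(8.33 × 10^-9 × 0.0948) = 2.81 × 10^-5 M
pH = −log(2.81 × 10^-5) = 4.55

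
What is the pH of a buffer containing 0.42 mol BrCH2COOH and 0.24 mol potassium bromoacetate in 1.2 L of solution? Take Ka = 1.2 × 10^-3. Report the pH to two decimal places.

pKa = −log(1.2 × 10^-3) = 2.921
Henderson–Hasselbalch: pH = pKa + log([BrCH2COO-]/[BrCH2COOH]) = 2.921 + log(0.24/0.42)
pH = 2.921 + (-0.243) = 2.68

pH = 2.68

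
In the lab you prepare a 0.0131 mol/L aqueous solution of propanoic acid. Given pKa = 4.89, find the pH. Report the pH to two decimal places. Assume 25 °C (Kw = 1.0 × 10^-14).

pH = 3.39

CH3CH2COOH ⇌ CH3CH2COO- + H+
Ka = 10^(−4.89) = 1.29 × 10^-5
From the ICE table, Ka = x²/(0.0131 − x) = 1.29 × 10^-5.
Neglecting x in the denominator: x = √(1.29 × 10^-5 × 0.0131) = 4.11 × 10^-4 M
pH = −log[H+] = −log(4.11 × 10^-4) = 3.39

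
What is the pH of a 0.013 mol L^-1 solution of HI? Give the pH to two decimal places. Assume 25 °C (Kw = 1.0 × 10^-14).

HI is a strong acid and dissociates completely, so [H+] = 0.013 M.
pH = -log(0.013) = 1.89

pH = 1.89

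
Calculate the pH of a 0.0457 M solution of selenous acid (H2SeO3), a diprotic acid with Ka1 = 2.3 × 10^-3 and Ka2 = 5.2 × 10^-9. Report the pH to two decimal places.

Ka1 ≫ Ka2, so treat the first dissociation as the only significant source of H+.
Ka1 = x²/(0.0457 − x) = 2.3 × 10^-3
Solving the quadratic: x = (−Ka1 + √(Ka1² + 4·Ka1·C₀))/2 = 9.17 × 10^-3 M
pH = −log(9.17 × 10^-3) = 2.04

pH = 2.04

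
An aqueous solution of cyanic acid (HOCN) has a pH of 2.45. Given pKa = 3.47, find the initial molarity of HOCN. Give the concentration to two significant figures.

[H+] = 10^(-2.45) = 3.55 × 10^-3 M = x
Ka = 10^(−3.47) = 3.39 × 10^-4
Ka = x²/(C₀ − x) ⇒ C₀ = x + x²/Ka
C₀ = 3.55 × 10^-3 + (3.55 × 10^-3)²/(3.39 × 10^-4) = 4.07 × 10^-2 M

C₀ = 4.1 × 10^-2 M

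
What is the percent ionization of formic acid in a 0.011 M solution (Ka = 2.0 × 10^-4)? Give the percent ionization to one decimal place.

12.6%

HCOOH ⇌ HCOO- + H+; let x = [H+] at equilibrium.
Ka = x²/(C₀ − x); solving the quadratic gives x = 1.39 × 10^-3 M.
% ionization = x/C₀ × 100% = 1.39 × 10^-3/0.011 × 100% = 12.6%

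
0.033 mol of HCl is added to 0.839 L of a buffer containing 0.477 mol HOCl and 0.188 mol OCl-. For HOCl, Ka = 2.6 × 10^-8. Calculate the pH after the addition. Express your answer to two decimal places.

After neutralization: n(HOCl) = 0.51 mol, n(OCl-) = 0.155 mol.
pKa = −log(2.6 × 10^-8) = 7.585
Henderson–Hasselbalch with mole ratio 0.155/0.51: pH = 7.585 + (-0.517)

pH = 7.07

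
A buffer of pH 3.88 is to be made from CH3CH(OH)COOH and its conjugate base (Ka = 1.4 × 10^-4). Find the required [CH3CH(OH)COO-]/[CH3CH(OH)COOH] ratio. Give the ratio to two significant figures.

pKa = -log(1.4 × 10^-4) = 3.854
pH = pKa + log(r) ⇒ log(r) = 3.88 − 3.854 = +0.026
r = [CH3CH(OH)COO-]/[CH3CH(OH)COOH] = 10^(+0.026) = 1.06

ratio = 1.1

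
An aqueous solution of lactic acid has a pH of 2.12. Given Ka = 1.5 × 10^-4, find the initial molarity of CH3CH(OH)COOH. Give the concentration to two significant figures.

[H+] = 10^(-2.12) = 7.59 × 10^-3 M = x
Ka = x²/(C₀ − x) ⇒ C₀ = x + x²/Ka
C₀ = 7.59 × 10^-3 + (7.59 × 10^-3)²/(1.5 × 10^-4) = 3.92 × 10^-1 M

C₀ = 3.9 × 10^-1 M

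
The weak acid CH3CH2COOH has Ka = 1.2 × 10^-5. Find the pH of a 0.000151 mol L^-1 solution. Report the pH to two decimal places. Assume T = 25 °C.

CH3CH2COOH ⇌ CH3CH2COO- + H+
From the ICE table, Ka = x²/(0.000151 − x) = 1.2 × 10^-5.
Here C₀/Ka ≈ 12.6, so the small-x approximation fails. Use the quadratic:
x = (−Ka + √(Ka² + 4·Ka·C₀))/2 = 3.70 × 10^-5 M
pH = −log(3.70 × 10^-5) = 4.43

pH = 4.43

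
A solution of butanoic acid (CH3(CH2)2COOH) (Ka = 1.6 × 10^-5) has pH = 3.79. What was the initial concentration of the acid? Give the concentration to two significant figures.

C₀ = 1.8 × 10^-3 M

[H+] = 10^(-3.79) = 1.62 × 10^-4 M = x
Ka = x²/(C₀ − x) ⇒ C₀ = x + x²/Ka
C₀ = 1.62 × 10^-4 + (1.62 × 10^-4)²/(1.6 × 10^-5) = 1.80 × 10^-3 M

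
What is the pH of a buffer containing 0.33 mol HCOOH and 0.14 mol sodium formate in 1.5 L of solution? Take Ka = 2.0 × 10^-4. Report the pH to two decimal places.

pKa = −log(2.0 × 10^-4) = 3.699
Henderson–Hasselbalch: pH = pKa + log([HCOO-]/[HCOOH]) = 3.699 + log(0.14/0.33)
pH = 3.699 + (-0.372) = 3.33

pH = 3.33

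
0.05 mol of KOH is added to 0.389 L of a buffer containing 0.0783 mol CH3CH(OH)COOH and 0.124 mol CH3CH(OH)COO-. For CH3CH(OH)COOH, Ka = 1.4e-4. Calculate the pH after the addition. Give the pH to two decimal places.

pH = 4.64

After neutralization: n(CH3CH(OH)COOH) = 0.0283 mol, n(CH3CH(OH)COO-) = 0.174 mol.
pKa = −log(1.4 × 10^-4) = 3.854
pH = pKa + log([A⁻]/[HA]) = 3.854 + log(0.174/0.0283) = 3.854 +0.789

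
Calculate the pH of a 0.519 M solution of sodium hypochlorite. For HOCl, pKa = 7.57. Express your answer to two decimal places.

OCl- is the conjugate base of the weak acid HOCl.
Ka = 10^(−7.57) = 2.69 × 10^-8
Kb = Kw/Ka = 1.0×10^-14 / 2.69 × 10^-8 = 3.72 × 10^-7
Kb = x²/(0.519 − x) = 3.72 × 10^-7
Since Kb ≪ C₀, x ≈ √(Kb·C₀) = 4.39 × 10^-4 M.
(x/C₀ = 0.085% < 5%, so the approximation holds.)
pOH = 3.36, so pH = 14.00 − pOH = 10.64

pH = 10.64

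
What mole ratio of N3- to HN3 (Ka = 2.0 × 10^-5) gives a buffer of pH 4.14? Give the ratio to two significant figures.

ratio = 0.28

pKa = -log(2.0 × 10^-5) = 4.699
pH = pKa + log(r) ⇒ log(r) = 4.14 − 4.699 = -0.559
r = [N3-]/[HN3] = 10^(-0.559) = 0.276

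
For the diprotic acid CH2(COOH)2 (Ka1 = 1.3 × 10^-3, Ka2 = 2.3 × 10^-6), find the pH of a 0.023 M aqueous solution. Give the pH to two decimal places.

Ka1 ≫ Ka2, so treat the first dissociation as the only significant source of H+.
Ka1 = x²/(0.023 − x) = 1.3 × 10^-3
Solving the quadratic: x = (−Ka1 + √(Ka1² + 4·Ka1·C₀))/2 = 4.86 × 10^-3 M
pH = −log(4.86 × 10^-3) = 2.31

pH = 2.31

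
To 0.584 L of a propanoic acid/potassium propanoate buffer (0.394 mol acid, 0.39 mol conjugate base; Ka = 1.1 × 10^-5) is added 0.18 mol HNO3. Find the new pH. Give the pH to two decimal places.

pH = 4.52

Added H+ converts CH3CH2COO- to CH3CH2COOH: CH3CH2COOH → 0.574 mol, CH3CH2COO- → 0.21 mol.
pKa = −log(1.1 × 10^-5) = 4.959
pH = pKa + log(n_CH3CH2COO-/n_CH3CH2COOH) = 4.959 + log(0.21/0.574) = 4.959 + (-0.437)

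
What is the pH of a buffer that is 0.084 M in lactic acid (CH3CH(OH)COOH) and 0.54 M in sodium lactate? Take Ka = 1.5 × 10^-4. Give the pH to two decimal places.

pH = 4.63

pKa = −log(1.5 × 10^-4) = 3.824
Using pH = pKa + log([base]/[acid]) with [base]/[acid] = 0.54/0.084:
pH = 3.824 + (+0.808) = 4.63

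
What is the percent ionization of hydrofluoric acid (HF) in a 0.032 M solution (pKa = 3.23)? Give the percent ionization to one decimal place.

12.7%

HF ⇌ F- + H+; let x = [H+] at equilibrium.
Ka = 10^(−3.23) = 5.89 × 10^-4
Ka = x²/(C₀ − x); solving the quadratic gives x = 4.06 × 10^-3 M.
% ionization = x/C₀ × 100% = 4.06 × 10^-3/0.032 × 100% = 12.7%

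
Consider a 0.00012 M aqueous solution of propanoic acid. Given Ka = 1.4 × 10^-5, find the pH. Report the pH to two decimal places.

CH3CH2COOH ⇌ CH3CH2COO- + H+
Ka = x²/(0.00012 − x) = 1.4 × 10^-5
Here C₀/Ka ≈ 8.57, so the small-x approximation fails. Use the quadratic:
x = (−Ka + √(Ka² + 4·Ka·C₀))/2 = 3.46 × 10^-5 M
pH = −log[H+] = −log(3.46 × 10^-5) = 4.46

pH = 4.46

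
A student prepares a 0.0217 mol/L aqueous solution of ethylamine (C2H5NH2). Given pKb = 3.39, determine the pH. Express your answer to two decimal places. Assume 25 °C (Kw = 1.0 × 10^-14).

pH = 11.44

C2H5NH2 + H2O ⇌ C2H5NH3+ + OH-
Kb = 10^(−3.39) = 4.07 × 10^-4
Kb = x²/(0.0217 − x) = 4.07 × 10^-4
Here C₀/Kb ≈ 53.3, so the small-x approximation fails. Use the quadratic:
x = (−Kb + √(Kb² + 4·Kb·C₀))/2 = 2.78 × 10^-3 M
pOH = 2.56, so pH = 14.00 − pOH = 11.44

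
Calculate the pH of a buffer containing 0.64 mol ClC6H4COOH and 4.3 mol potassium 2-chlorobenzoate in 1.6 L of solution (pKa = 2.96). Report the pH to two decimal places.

pH = 3.79

Henderson–Hasselbalch: pH = pKa + log([ClC6H4COO-]/[ClC6H4COOH]) = 2.96 + log(4.3/0.64)
pH = 2.96 + (+0.827) = 3.79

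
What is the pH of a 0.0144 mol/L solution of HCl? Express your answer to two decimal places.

pH = 1.84

HCl is a strong acid and dissociates completely, so [H+] = 0.0144 M.
pH = -log(0.0144) = 1.84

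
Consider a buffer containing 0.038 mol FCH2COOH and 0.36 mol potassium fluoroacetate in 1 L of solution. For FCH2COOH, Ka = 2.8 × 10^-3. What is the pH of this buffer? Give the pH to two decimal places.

pKa = −log(2.8 × 10^-3) = 2.553
Using pH = pKa + log([base]/[acid]) with [base]/[acid] = 0.36/0.038:
pH = 2.553 + (+0.977) = 3.53

pH = 3.53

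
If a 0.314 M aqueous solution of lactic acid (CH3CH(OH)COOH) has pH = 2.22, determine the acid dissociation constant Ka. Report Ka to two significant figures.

[H+] = 10^(-2.22) = 6.03 × 10^-3 M
At equilibrium [HA] = 0.314 − 6.03 × 10^-3 = 3.08 × 10^-1 M
Ka = [H+][A-]/[HA] = (6.03 × 10^-3)² / 3.08 × 10^-1 = 1.2 × 10^-4

Ka = 1.2 × 10^-4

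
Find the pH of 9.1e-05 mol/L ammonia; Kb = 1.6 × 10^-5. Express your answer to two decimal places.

NH3 + H2O ⇌ NH4+ + OH-
From the ICE table, Kb = [OH-]²/(9.1e-05 − [OH-]) = 1.6 × 10^-5.
[OH-] is not negligible relative to C₀; solve [OH-]² + 1.6e-05·[OH-] − 1.46e-09 = 0.
[OH-] = (−Kb + √(Kb² + 4·Kb·C₀))/2 = 3.10 × 10^-5 M
pOH = −log(3.10 × 10^-5) = 4.51; pH = 14.00 − 4.51 = 9.49

pH = 9.49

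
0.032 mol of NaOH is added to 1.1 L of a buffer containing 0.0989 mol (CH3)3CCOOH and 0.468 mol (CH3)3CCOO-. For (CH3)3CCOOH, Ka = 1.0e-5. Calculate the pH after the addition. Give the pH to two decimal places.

OH- converts (CH3)3CCOOH to (CH3)3CCOO-: (CH3)3CCOOH → 0.0669 mol, (CH3)3CCOO- → 0.5 mol.
pKa = −log(1.0 × 10^-5) = 5.000
pH = pKa + log(n_(CH3)3CCOO-/n_(CH3)3CCOOH) = 5.000 + log(0.5/0.0669) = 5.000 + (+0.874)

pH = 5.87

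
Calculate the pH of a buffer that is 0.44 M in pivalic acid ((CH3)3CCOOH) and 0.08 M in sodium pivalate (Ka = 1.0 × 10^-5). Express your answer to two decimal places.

pH = 4.26

pKa = −log(1.0 × 10^-5) = 5.000
Henderson–Hasselbalch: pH = pKa + log([(CH3)3CCOO-]/[(CH3)3CCOOH]) = 5.000 + log(0.08/0.44)
pH = 5.000 + (-0.740) = 4.26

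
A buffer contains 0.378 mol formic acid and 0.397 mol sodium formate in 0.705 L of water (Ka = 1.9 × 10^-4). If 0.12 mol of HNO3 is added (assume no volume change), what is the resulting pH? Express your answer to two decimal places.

After neutralization: n(HCOOH) = 0.498 mol, n(HCOO-) = 0.277 mol.
pKa = −log(1.9 × 10^-4) = 3.721
Henderson–Hasselbalch with mole ratio 0.277/0.498: pH = 3.721 + (-0.255)

pH = 3.47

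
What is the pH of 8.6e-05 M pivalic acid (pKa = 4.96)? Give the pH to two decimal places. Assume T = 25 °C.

(CH3)3CCOOH ⇌ (CH3)3CCOO- + H+
Ka = 10^(−4.96) = 1.10 × 10^-5
Let x = [H+] at equilibrium. Ka = x²/(8.6e-05 − x).
x is not negligible relative to C₀; solve x² + 1.1e-05·x − 9.46e-10 = 0.
x = (−Ka + √(Ka² + 4·Ka·C₀))/2 = 2.57 × 10^-5 M
pH = −log(2.57 × 10^-5) = 4.59

pH = 4.59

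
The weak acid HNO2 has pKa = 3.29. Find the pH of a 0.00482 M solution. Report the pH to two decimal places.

HNO2 ⇌ NO2- + H+
Ka = 10^(−3.29) = 5.13 × 10^-4
Ka = [H+]²/(0.00482 − [H+]) = 5.13 × 10^-4
[H+] is not negligible relative to C₀; solve [H+]² + 0.000513·[H+] − 2.47e-06 = 0.
[H+] = (−Ka + √(Ka² + 4·Ka·C₀))/2 = 1.34 × 10^-3 M
pH = −log(1.34 × 10^-3) = 2.87

pH = 2.87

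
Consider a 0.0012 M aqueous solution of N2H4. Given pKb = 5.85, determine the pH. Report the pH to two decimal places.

N2H4 + H2O ⇌ N2H5+ + OH-
Kb = 10^(−5.85) = 1.41 × 10^-6
Kb = [OH-]²/(0.0012 − [OH-]) = 1.41 × 10^-6
Assume [OH-] ≪ 0.0012: [OH-] ≈ √(1.41 × 10^-6 × 0.0012) = 4.11 × 10^-5 M
pOH = −log(4.11 × 10^-5) = 4.39; pH = 14.00 − 4.39 = 9.61

pH = 9.61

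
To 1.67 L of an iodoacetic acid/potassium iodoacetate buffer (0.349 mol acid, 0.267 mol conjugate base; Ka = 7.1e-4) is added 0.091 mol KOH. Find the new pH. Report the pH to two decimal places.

pH = 3.29

OH- converts ICH2COOH to ICH2COO-: ICH2COOH → 0.258 mol, ICH2COO- → 0.358 mol.
pKa = −log(7.1 × 10^-4) = 3.149
Henderson–Hasselbalch with mole ratio 0.358/0.258: pH = 3.149 + (+0.142)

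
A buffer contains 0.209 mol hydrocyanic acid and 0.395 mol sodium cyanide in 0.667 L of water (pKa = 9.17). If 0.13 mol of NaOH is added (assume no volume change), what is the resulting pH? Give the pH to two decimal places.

pH = 9.99

After neutralization: n(HCN) = 0.079 mol, n(CN-) = 0.525 mol.
pH = pKa + log(n_CN-/n_HCN) = 9.17 + log(0.525/0.079) = 9.17 + (+0.823)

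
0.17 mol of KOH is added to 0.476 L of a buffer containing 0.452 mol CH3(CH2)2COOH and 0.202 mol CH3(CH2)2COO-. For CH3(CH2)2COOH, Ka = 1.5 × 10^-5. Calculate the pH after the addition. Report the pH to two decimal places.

After neutralization: n(CH3(CH2)2COOH) = 0.282 mol, n(CH3(CH2)2COO-) = 0.372 mol.
pKa = −log(1.5 × 10^-5) = 4.824
pH = pKa + log(n_CH3(CH2)2COO-/n_CH3(CH2)2COOH) = 4.824 + log(0.372/0.282) = 4.824 + (+0.120)

pH = 4.94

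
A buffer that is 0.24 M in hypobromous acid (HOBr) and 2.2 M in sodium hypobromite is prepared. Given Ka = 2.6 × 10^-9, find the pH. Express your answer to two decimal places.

pH = 9.55

pKa = −log(2.6 × 10^-9) = 8.585
Using pH = pKa + log([base]/[acid]) with [base]/[acid] = 2.2/0.24:
pH = 8.585 + (+0.962) = 9.55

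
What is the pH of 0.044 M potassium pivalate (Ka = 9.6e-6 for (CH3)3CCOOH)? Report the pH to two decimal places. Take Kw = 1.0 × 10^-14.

pH = 8.83

(CH3)3CCOO- is the conjugate base of the weak acid (CH3)3CCOOH.
Kb = Kw/Ka = 1.0×10^-14 / 9.6 × 10^-6 = 1.04 × 10^-9
From the ICE table, Kb = x²/(0.044 − x) = 1.04 × 10^-9.
Assume x ≪ 0.044: x ≈ √(1.04 × 10^-9 × 0.044) = 6.76 × 10^-6 M
Check: 0.015% ionized — well under 5%, approximation valid.
pOH = −log(6.76 × 10^-6) = 5.17; pH = 14.00 − 5.17 = 8.83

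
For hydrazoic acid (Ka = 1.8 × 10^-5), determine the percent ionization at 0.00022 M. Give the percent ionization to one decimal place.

HN3 ⇌ N3- + H+; let x = [H+] at equilibrium.
Solve x² + 1.8e-05x − 3.96e-09 = 0 → x = 5.46 × 10^-5 M
Fraction ionized = 5.46 × 10^-5 / 0.00022 = 0.2482 → 24.8%

24.8%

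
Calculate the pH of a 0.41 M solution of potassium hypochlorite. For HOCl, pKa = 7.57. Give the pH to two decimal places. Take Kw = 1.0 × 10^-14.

OCl- is the conjugate base of the weak acid HOCl.
Ka = 10^(−7.57) = 2.69 × 10^-8
Kb = Kw/Ka = 1.0×10^-14 / 2.69 × 10^-8 = 3.72 × 10^-7
From the ICE table, Kb = [OH-]²/(0.41 − [OH-]) = 3.72 × 10^-7.
Assume [OH-] ≪ 0.41: [OH-] ≈ √(3.72 × 10^-7 × 0.41) = 3.91 × 10^-4 M
Check: 0.095% ionized — well under 5%, approximation valid.
pOH = 3.41, so pH = 14.00 − pOH = 10.59

pH = 10.59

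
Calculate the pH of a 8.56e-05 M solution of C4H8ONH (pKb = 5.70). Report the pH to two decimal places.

pH = 9.08

C4H8ONH + H2O ⇌ C4H8ONH2+ + OH-
Kb = 10^(−5.70) = 2.00 × 10^-6
Kb = x²/(8.56e-05 − x) = 2.00 × 10^-6
x is not negligible relative to C₀; solve x² + 2e-06·x − 1.71e-10 = 0.
x = (−Kb + √(Kb² + 4·Kb·C₀))/2 = 1.21 × 10^-5 M
pOH = 4.92, so pH = 14.00 − pOH = 9.08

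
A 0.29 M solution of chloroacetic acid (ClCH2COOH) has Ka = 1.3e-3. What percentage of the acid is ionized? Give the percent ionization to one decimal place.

6.5%

ClCH2COOH ⇌ ClCH2COO- + H+; let x = [H+] at equilibrium.
Ka = x²/(C₀ − x); solving the quadratic gives x = 1.88 × 10^-2 M.
Fraction ionized = 1.88 × 10^-2 / 0.29 = 0.0648 → 6.5%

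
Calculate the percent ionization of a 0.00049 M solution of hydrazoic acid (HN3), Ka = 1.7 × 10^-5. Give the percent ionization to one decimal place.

HN3 ⇌ N3- + H+; let x = [H+] at equilibrium.
Ka = x²/(C₀ − x); solving the quadratic gives x = 8.32 × 10^-5 M.
Fraction ionized = 8.32 × 10^-5 / 0.00049 = 0.1698 → 17.0%

17.0%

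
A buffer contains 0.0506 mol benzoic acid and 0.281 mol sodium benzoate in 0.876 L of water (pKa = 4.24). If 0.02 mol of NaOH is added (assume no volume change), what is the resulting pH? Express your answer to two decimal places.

pH = 5.23

OH- converts C6H5COOH to C6H5COO-: C6H5COOH → 0.0306 mol, C6H5COO- → 0.301 mol.
pH = pKa + log(n_C6H5COO-/n_C6H5COOH) = 4.24 + log(0.301/0.0306) = 4.24 + (+0.993)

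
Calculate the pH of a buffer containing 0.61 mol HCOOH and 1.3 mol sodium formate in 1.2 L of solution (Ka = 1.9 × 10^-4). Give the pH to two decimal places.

pKa = −log(1.9 × 10^-4) = 3.721
Henderson–Hasselbalch: pH = pKa + log([HCOO-]/[HCOOH]) = 3.721 + log(1.3/0.61)
pH = 3.721 + (+0.329) = 4.05

pH = 4.05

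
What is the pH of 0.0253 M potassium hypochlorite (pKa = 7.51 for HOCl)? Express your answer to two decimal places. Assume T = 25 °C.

pH = 9.96

OCl- is the conjugate base of the weak acid HOCl.
Ka = 10^(−7.51) = 3.09 × 10^-8
Kb = Kw/Ka = 1.0×10^-14 / 3.09 × 10^-8 = 3.24 × 10^-7
From the ICE table, Kb = x²/(0.0253 − x) = 3.24 × 10^-7.
Assume x ≪ 0.0253: x ≈ √(3.24 × 10^-7 × 0.0253) = 9.05 × 10^-5 M
pOH = 4.04, so pH = 14.00 − pOH = 9.96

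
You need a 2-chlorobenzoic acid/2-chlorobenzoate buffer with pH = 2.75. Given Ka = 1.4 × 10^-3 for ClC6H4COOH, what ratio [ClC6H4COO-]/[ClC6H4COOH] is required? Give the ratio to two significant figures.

ratio = 0.79

pKa = -log(1.4 × 10^-3) = 2.854
pH = pKa + log(r) ⇒ log(r) = 2.75 − 2.854 = -0.104
r = [ClC6H4COO-]/[ClC6H4COOH] = 10^(-0.104) = 0.787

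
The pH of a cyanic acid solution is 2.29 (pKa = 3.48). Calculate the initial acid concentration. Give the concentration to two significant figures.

[H+] = 10^(-2.29) = 5.13 × 10^-3 M = x
Ka = 10^(−3.48) = 3.31 × 10^-4
Ka = x²/(C₀ − x) ⇒ C₀ = x + x²/Ka
C₀ = 5.13 × 10^-3 + (5.13 × 10^-3)²/(3.31 × 10^-4) = 8.46 × 10^-2 M

C₀ = 8.5 × 10^-2 M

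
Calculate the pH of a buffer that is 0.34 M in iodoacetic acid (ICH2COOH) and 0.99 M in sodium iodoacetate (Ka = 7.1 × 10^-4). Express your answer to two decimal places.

pKa = −log(7.1 × 10^-4) = 3.149
pH = pKa + log([A⁻]/[HA]) = 3.149 + log(0.99/0.34)
pH = 3.149 + (+0.464) = 3.61

pH = 3.61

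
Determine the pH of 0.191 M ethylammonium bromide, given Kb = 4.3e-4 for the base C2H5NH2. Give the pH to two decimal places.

pH = 5.68

C2H5NH3+ is the conjugate acid of the weak base C2H5NH2.
Ka = Kw/Kb = 1.0×10^-14 / 4.3 × 10^-4 = 2.33 × 10^-11
Ka = x²/(0.191 − x) = 2.33 × 10^-11
Since Ka ≪ C₀, x ≈ √(Ka·C₀) = 2.11 × 10^-6 M.
pH = −log(2.11 × 10^-6) = 5.68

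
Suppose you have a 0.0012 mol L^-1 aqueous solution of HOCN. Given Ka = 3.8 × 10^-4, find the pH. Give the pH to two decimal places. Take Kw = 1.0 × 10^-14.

pH = 3.29

HOCN ⇌ OCN- + H+
Ka = [H+]²/(0.0012 − [H+]) = 3.8 × 10^-4
The 5% rule fails; solving [H+]² + Ka·[H+] − Ka·C₀ = 0 exactly:
[H+] = [−0.00038 + √(0.00038² + 1.82e-06)]/2 = 5.11 × 10^-4 M
pH = −log[H+] = −log(5.11 × 10^-4) = 3.29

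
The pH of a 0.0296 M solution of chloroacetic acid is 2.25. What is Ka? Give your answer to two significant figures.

[H+] = 10^(-2.25) = 5.62 × 10^-3 M
At equilibrium [HA] = 0.0296 − 5.62 × 10^-3 = 2.40 × 10^-2 M
Ka = [H+][A-]/[HA] = (5.62 × 10^-3)² / 2.40 × 10^-2 = 1.3 × 10^-3

Ka = 1.3 × 10^-3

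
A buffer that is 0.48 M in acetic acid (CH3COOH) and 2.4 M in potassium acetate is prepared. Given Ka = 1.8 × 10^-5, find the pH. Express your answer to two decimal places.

pKa = −log(1.8 × 10^-5) = 4.745
Henderson–Hasselbalch: pH = pKa + log([CH3COO-]/[CH3COOH]) = 4.745 + log(2.4/0.48)
pH = 4.745 + (+0.699) = 5.44

pH = 5.44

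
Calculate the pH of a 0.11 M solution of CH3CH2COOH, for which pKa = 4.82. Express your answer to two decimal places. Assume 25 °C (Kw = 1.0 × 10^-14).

CH3CH2COOH ⇌ CH3CH2COO- + H+
Ka = 10^(−4.82) = 1.51 × 10^-5
Ka = [H+]²/(0.11 − [H+]) = 1.51 × 10^-5
Since Ka ≪ C₀, [H+] ≈ √(Ka·C₀) = 1.29 × 10^-3 M.
([H+]/C₀ = 1.2% < 5%, so the approximation holds.)
pH = −log(1.29 × 10^-3) = 2.89

pH = 2.89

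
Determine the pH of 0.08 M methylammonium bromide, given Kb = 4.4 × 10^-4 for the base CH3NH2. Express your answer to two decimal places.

CH3NH3+ is the conjugate acid of the weak base CH3NH2.
Ka = Kw/Kb = 1.0×10^-14 / 4.4 × 10^-4 = 2.27 × 10^-11
Ka = x²/(0.08 − x) = 2.27 × 10^-11
Since Ka ≪ C₀, x ≈ √(Ka·C₀) = 1.35 × 10^-6 M.
Check: 0.0017% ionized — well under 5%, approximation valid.
pH = −log[H+] = −log(1.35 × 10^-6) = 5.87

pH = 5.87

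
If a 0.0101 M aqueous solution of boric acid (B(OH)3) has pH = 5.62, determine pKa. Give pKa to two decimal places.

pKa = 9.24

[H+] = 10^(-5.62) = 2.40 × 10^-6 M
At equilibrium [HA] = 0.0101 − 2.40 × 10^-6 = 1.01 × 10^-2 M
Ka = [H+][A-]/[HA] = (2.40 × 10^-6)² / 1.01 × 10^-2 = 5.70 × 10^-10
pKa = -log(5.70 × 10^-10) = 9.24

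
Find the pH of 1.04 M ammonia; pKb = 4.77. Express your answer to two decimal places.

NH3 + H2O ⇌ NH4+ + OH-
Kb = 10^(−4.77) = 1.70 × 10^-5
Kb = [OH-]²/(1.04 − [OH-]) = 1.70 × 10^-5
Assume [OH-] ≪ 1.04: [OH-] ≈ √(1.70 × 10^-5 × 1.04) = 4.20 × 10^-3 M
([OH-]/C₀ = 0.4% < 5%, so the approximation holds.)
pOH = −log(4.20 × 10^-3) = 2.38; pH = 14.00 − 2.38 = 11.62

pH = 11.62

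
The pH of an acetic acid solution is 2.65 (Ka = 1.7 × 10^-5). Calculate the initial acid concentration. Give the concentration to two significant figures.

[H+] = 10^(-2.65) = 2.24 × 10^-3 M = x
Ka = x²/(C₀ − x) ⇒ C₀ = x + x²/Ka
C₀ = 2.24 × 10^-3 + (2.24 × 10^-3)²/(1.7 × 10^-5) = 2.97 × 10^-1 M

C₀ = 3.0 × 10^-1 M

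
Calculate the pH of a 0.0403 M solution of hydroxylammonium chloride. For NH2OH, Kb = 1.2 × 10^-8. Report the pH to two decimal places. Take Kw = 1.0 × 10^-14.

pH = 3.74

NH3OH+ is the conjugate acid of the weak base NH2OH.
Ka = Kw/Kb = 1.0×10^-14 / 1.2 × 10^-8 = 8.33 × 10^-7
From the ICE table, Ka = [H+]²/(0.0403 − [H+]) = 8.33 × 10^-7.
Neglecting [H+] in the denominator: [H+] = √(8.33 × 10^-7 × 0.0403) = 1.83 × 10^-4 M
pH = −log(1.83 × 10^-4) = 3.74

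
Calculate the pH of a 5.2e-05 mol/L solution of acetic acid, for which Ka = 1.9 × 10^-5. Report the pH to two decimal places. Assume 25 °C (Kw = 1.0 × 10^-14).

pH = 4.63

CH3COOH ⇌ CH3COO- + H+
Let x = [H+] at equilibrium. Ka = x²/(5.2e-05 − x).
x is not negligible relative to C₀; solve x² + 1.9e-05·x − 9.88e-10 = 0.
x = [−1.9e-05 + √(1.9e-05² + 3.95e-09)]/2 = 2.33 × 10^-5 M
pH = −log[H+] = −log(2.33 × 10^-5) = 4.63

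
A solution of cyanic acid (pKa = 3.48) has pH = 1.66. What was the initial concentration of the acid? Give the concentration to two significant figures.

C₀ = 1.5 M

[H+] = 10^(-1.66) = 2.19 × 10^-2 M = x
Ka = 10^(−3.48) = 3.31 × 10^-4
Ka = x²/(C₀ − x) ⇒ C₀ = x + x²/Ka
C₀ = 2.19 × 10^-2 + (2.19 × 10^-2)²/(3.31 × 10^-4) = 1.47 M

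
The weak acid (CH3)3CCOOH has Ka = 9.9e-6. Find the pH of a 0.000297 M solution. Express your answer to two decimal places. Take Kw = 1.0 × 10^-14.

pH = 4.31

(CH3)3CCOOH ⇌ (CH3)3CCOO- + H+
From the ICE table, Ka = [H+]²/(0.000297 − [H+]) = 9.9 × 10^-6.
Here C₀/Ka ≈ 30, so the small-[H+] approximation fails. Use the quadratic:
[H+] = (−Ka + √(Ka² + 4·Ka·C₀))/2 = 4.95 × 10^-5 M
pH = −log(4.95 × 10^-5) = 4.31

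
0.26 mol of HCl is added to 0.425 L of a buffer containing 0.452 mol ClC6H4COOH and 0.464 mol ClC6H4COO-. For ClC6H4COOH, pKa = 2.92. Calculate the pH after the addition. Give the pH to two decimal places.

pH = 2.38

After neutralization: n(ClC6H4COOH) = 0.712 mol, n(ClC6H4COO-) = 0.204 mol.
Henderson–Hasselbalch with mole ratio 0.204/0.712: pH = 2.92 + (-0.543)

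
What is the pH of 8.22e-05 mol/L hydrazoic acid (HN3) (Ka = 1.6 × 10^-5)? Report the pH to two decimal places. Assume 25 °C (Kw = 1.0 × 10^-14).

HN3 ⇌ N3- + H+
Ka = [H+]²/(8.22e-05 − [H+]) = 1.6 × 10^-5
[H+] is not negligible relative to C₀; solve [H+]² + 1.6e-05·[H+] − 1.32e-09 = 0.
[H+] = [−1.6e-05 + √(1.6e-05² + 5.26e-09)]/2 = 2.91 × 10^-5 M
pH = −log[H+] = −log(2.91 × 10^-5) = 4.54

pH = 4.54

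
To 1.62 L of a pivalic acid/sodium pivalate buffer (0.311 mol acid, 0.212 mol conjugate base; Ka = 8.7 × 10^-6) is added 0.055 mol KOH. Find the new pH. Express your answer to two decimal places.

pH = 5.08

After neutralization: n((CH3)3CCOOH) = 0.256 mol, n((CH3)3CCOO-) = 0.267 mol.
pKa = −log(8.7 × 10^-6) = 5.060
pH = pKa + log(n_(CH3)3CCOO-/n_(CH3)3CCOOH) = 5.060 + log(0.267/0.256) = 5.060 + (+0.018)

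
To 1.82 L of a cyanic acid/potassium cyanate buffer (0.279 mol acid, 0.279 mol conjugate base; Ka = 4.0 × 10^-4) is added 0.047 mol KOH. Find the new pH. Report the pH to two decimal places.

pH = 3.55

After neutralization: n(HOCN) = 0.232 mol, n(OCN-) = 0.326 mol.
pKa = −log(4.0 × 10^-4) = 3.398
pH = pKa + log(n_OCN-/n_HOCN) = 3.398 + log(0.326/0.232) = 3.398 + (+0.148)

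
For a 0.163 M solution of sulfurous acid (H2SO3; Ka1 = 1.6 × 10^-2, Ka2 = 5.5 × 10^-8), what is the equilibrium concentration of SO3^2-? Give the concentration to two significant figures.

First ionization gives [H+] ≈ [HSO3-] = 4.37 × 10^-2 M.
Second step: Ka2 = [H+][SO3^2-]/[HSO3-] ≈ [SO3^2-] (since [H+] ≈ [HSO3-]).
So [SO3^2-] ≈ Ka2.

5.5 × 10^-8 M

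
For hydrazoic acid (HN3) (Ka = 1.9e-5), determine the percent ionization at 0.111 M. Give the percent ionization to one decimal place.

HN3 ⇌ N3- + H+; let x = [H+] at equilibrium.
x ≈ √(Ka·C₀) = √(1.9 × 10^-5 × 0.111) = 1.45 × 10^-3 M
Fraction ionized = 1.45 × 10^-3 / 0.111 = 0.0131 → 1.3%

1.3%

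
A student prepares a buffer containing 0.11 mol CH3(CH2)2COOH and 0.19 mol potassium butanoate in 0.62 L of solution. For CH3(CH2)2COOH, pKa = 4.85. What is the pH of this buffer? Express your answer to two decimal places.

Henderson–Hasselbalch: pH = pKa + log([CH3(CH2)2COO-]/[CH3(CH2)2COOH]) = 4.85 + log(0.19/0.11)
pH = 4.85 + (+0.237) = 5.09

pH = 5.09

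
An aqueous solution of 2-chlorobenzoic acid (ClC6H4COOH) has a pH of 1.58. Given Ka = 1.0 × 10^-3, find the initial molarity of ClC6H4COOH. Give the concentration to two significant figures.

C₀ = 7.2 × 10^-1 M

[H+] = 10^(-1.58) = 2.63 × 10^-2 M = x
Ka = x²/(C₀ − x) ⇒ C₀ = x + x²/Ka
C₀ = 2.63 × 10^-2 + (2.63 × 10^-2)²/(1.0 × 10^-3) = 7.18 × 10^-1 M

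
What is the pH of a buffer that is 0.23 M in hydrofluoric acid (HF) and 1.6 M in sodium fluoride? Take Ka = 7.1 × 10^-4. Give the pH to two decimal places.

pH = 3.99

pKa = −log(7.1 × 10^-4) = 3.149
Using pH = pKa + log([base]/[acid]) with [base]/[acid] = 1.6/0.23:
pH = 3.149 + (+0.842) = 3.99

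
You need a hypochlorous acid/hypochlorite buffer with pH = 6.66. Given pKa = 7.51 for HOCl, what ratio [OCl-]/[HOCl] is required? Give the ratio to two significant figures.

ratio = 0.14

pH = pKa + log(r) ⇒ log(r) = 6.66 − 7.51 = -0.85
r = [OCl-]/[HOCl] = 10^(-0.85) = 0.141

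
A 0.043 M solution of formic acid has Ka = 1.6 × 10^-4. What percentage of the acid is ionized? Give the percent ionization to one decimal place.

HCOOH ⇌ HCOO- + H+; let x = [H+] at equilibrium.
Solve x² + 0.00016x − 6.88e-06 = 0 → x = 2.54 × 10^-3 M
Fraction ionized = 2.54 × 10^-3 / 0.043 = 0.0591 → 5.9%

5.9%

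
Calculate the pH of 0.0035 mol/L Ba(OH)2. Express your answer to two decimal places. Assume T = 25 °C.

pH = 11.85

Ba(OH)2 is a strong base (each formula unit releases 2 OH-); [OH-] = 0.007 M.
pOH = -log(0.007) = 2.15
pH = 14.00 - 2.15 = 11.85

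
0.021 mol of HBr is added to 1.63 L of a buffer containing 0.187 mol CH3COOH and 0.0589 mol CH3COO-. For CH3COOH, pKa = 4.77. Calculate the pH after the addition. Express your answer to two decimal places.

Added H+ converts CH3COO- to CH3COOH: CH3COOH → 0.208 mol, CH3COO- → 0.0379 mol.
Henderson–Hasselbalch with mole ratio 0.0379/0.208: pH = 4.77 + (-0.739)

pH = 4.03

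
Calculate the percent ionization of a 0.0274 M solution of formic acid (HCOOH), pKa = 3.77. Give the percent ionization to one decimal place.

7.6%

HCOOH ⇌ HCOO- + H+; let x = [H+] at equilibrium.
Ka = 10^(−3.77) = 1.70 × 10^-4
Solve x² + 0.00017x − 4.66e-06 = 0 → x = 2.07 × 10^-3 M
Fraction ionized = 2.07 × 10^-3 / 0.0274 = 0.0755 → 7.6%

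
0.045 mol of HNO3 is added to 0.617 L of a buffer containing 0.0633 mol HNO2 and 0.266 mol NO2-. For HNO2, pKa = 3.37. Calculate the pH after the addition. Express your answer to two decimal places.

pH = 3.68

After neutralization: n(HNO2) = 0.108 mol, n(NO2-) = 0.221 mol.
pH = pKa + log([A⁻]/[HA]) = 3.37 + log(0.221/0.108) = 3.37 +0.311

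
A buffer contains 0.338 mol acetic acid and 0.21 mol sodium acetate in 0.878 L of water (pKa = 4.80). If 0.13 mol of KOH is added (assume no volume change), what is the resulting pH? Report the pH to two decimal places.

After neutralization: n(CH3COOH) = 0.208 mol, n(CH3COO-) = 0.34 mol.
pH = pKa + log(n_CH3COO-/n_CH3COOH) = 4.80 + log(0.34/0.208) = 4.80 + (+0.213)

pH = 5.01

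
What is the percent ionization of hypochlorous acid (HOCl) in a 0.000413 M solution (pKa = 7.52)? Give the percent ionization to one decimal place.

HOCl ⇌ OCl- + H+; let x = [H+] at equilibrium.
Ka = 10^(−7.52) = 3.02 × 10^-8
x ≈ √(Ka·C₀) = √(3.02 × 10^-8 × 0.000413) = 3.53 × 10^-6 M
% ionization = x/C₀ × 100% = 3.53 × 10^-6/0.000413 × 100% = 0.9%

0.9%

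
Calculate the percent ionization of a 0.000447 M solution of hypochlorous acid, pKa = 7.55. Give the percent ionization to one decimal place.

0.8%

HOCl ⇌ OCl- + H+; let x = [H+] at equilibrium.
Ka = 10^(−7.55) = 2.82 × 10^-8
x ≈ √(Ka·C₀) = √(2.82 × 10^-8 × 0.000447) = 3.55 × 10^-6 M
Fraction ionized = 3.55 × 10^-6 / 0.000447 = 0.0079 → 0.8%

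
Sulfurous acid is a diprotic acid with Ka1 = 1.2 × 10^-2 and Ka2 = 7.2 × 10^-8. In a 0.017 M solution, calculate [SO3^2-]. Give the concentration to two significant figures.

First ionization gives [H+] ≈ [HSO3-] = 9.49 × 10^-3 M.
Second step: Ka2 = [H+][SO3^2-]/[HSO3-] ≈ [SO3^2-] (since [H+] ≈ [HSO3-]).
So [SO3^2-] ≈ Ka2.

7.2 × 10^-8 M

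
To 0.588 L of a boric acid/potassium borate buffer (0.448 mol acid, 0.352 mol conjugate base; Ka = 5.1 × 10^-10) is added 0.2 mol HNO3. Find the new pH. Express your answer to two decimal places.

After neutralization: n(B(OH)3) = 0.648 mol, n(B(OH)4-) = 0.152 mol.
pKa = −log(5.1 × 10^-10) = 9.292
pH = pKa + log([A⁻]/[HA]) = 9.292 + log(0.152/0.648) = 9.292 -0.630

pH = 8.66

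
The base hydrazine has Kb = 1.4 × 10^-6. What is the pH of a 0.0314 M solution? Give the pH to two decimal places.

N2H4 + H2O ⇌ N2H5+ + OH-
Let x = [OH-] at equilibrium. Kb = x²/(0.0314 − x).
Since Kb ≪ C₀, x ≈ √(Kb·C₀) = 2.10 × 10^-4 M.
(x/C₀ = 0.67% < 5%, so the approximation holds.)
pOH = 3.68, so pH = 14.00 − pOH = 10.32

pH = 10.32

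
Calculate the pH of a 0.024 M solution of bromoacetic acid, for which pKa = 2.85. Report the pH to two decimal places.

BrCH2COOH ⇌ BrCH2COO- + H+
Ka = 10^(−2.85) = 1.41 × 10^-3
Ka = [H+]²/(0.024 − [H+]) = 1.41 × 10^-3
Here C₀/Ka ≈ 17, so the small-[H+] approximation fails. Use the quadratic:
[H+] = (−Ka + √(Ka² + 4·Ka·C₀))/2 = 5.15 × 10^-3 M
pH = −log[H+] = −log(5.15 × 10^-3) = 2.29

pH = 2.29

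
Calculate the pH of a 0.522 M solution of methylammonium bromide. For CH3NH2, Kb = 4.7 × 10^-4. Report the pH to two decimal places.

CH3NH3+ is the conjugate acid of the weak base CH3NH2.
Ka = Kw/Kb = 1.0×10^-14 / 4.7 × 10^-4 = 2.13 × 10^-11
Let x = [H+] at equilibrium. Ka = x²/(0.522 − x).
Assume x ≪ 0.522: x ≈ √(2.13 × 10^-11 × 0.522) = 3.33 × 10^-6 M
Check: 0.00064% ionized — well under 5%, approximation valid.
pH = −log[H+] = −log(3.33 × 10^-6) = 5.48

pH = 5.48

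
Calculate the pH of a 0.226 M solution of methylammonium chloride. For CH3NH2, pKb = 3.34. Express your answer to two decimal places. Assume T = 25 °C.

CH3NH3+ is the conjugate acid of the weak base CH3NH2.
Kb = 10^(−3.34) = 4.57 × 10^-4
Ka = Kw/Kb = 1.0×10^-14 / 4.57 × 10^-4 = 2.19 × 10^-11
From the ICE table, Ka = [H+]²/(0.226 − [H+]) = 2.19 × 10^-11.
Assume [H+] ≪ 0.226: [H+] ≈ √(2.19 × 10^-11 × 0.226) = 2.22 × 10^-6 M
pH = −log(2.22 × 10^-6) = 5.65

pH = 5.65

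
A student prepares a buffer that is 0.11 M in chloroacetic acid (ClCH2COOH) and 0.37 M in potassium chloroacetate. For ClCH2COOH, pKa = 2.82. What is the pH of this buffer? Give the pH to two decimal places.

Henderson–Hasselbalch: pH = pKa + log([ClCH2COO-]/[ClCH2COOH]) = 2.82 + log(0.37/0.11)
pH = 2.82 + (+0.527) = 3.35

pH = 3.35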